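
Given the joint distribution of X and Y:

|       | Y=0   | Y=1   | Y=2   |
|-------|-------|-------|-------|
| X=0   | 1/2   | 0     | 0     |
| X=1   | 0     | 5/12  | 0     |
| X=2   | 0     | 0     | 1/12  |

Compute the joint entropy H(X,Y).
H(X,Y) = -Σ P(X,Y) log₂ P(X,Y), summed over the non-zero cells:
H(X,Y) = -[(1/2)·log₂(1/2) + (5/12)·log₂(5/12) + (1/12)·log₂(1/12)]
  = 0.5000 + 0.5263 + 0.2987
  = 1.3250 bits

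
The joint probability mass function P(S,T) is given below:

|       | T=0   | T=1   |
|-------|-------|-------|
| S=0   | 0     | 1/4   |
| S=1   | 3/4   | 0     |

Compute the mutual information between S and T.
Marginal P(S) (row sums):
  P(S=0) = 0 + 1/4 = 1/4
  P(S=1) = 3/4 + 0 = 3/4
Marginal P(T) (column sums):
  P(T=0) = 0 + 3/4 = 3/4
  P(T=1) = 1/4 + 0 = 1/4

H(S) = -[(1/4)·log₂(1/4) + (3/4)·log₂(3/4)]
  = 0.5000 + 0.3113
  = 0.8113 bits
H(T) = -[(3/4)·log₂(3/4) + (1/4)·log₂(1/4)]
  = 0.3113 + 0.5000
  = 0.8113 bits
H(S,T) = -[(1/4)·log₂(1/4) + (3/4)·log₂(3/4)]
  = 0.5000 + 0.3113
  = 0.8113 bits

I(S;T) = H(S) + H(T) - H(S,T)
  = 0.8113 + 0.8113 - 0.8113
  = 0.8113 bits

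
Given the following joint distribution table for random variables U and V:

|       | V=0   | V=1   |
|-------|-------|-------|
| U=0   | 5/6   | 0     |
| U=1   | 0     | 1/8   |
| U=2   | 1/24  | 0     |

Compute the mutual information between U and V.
Marginal P(U) (row sums):
  P(U=0) = 5/6 + 0 = 5/6
  P(U=1) = 0 + 1/8 = 1/8
  P(U=2) = 1/24 + 0 = 1/24
Marginal P(V) (column sums):
  P(V=0) = 5/6 + 0 + 1/24 = 7/8
  P(V=1) = 0 + 1/8 + 0 = 1/8

H(U) = -[(5/6)·log₂(5/6) + (1/8)·log₂(1/8) + (1/24)·log₂(1/24)]
  = 0.2192 + 0.3750 + 0.1910
  = 0.7852 bits
H(V) = -[(7/8)·log₂(7/8) + (1/8)·log₂(1/8)]
  = 0.1686 + 0.3750
  = 0.5436 bits
H(U,V) = -[(5/6)·log₂(5/6) + (1/8)·log₂(1/8) + (1/24)·log₂(1/24)]
  = 0.2192 + 0.3750 + 0.1910
  = 0.7852 bits

I(U;V) = H(U) + H(V) - H(U,V)
  = 0.7852 + 0.5436 - 0.7852
  = 0.5436 bits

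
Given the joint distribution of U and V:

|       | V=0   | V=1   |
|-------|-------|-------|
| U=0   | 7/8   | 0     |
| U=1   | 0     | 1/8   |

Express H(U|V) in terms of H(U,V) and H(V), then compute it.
H(U|V) = H(U,V) - H(V)

Marginal P(V) (column sums):
  P(V=0) = 7/8 + 0 = 7/8
  P(V=1) = 0 + 1/8 = 1/8

H(U,V) = -[(7/8)·log₂(7/8) + (1/8)·log₂(1/8)]
  = 0.1686 + 0.3750
  = 0.5436 bits
H(V) = -[(7/8)·log₂(7/8) + (1/8)·log₂(1/8)]
  = 0.1686 + 0.3750
  = 0.5436 bits

H(U|V) = 0.5436 - 0.5436 = 0.0000 bits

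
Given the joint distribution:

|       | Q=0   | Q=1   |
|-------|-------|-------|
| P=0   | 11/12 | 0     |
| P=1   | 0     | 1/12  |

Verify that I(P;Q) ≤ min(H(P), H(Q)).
Marginal P(P) (row sums):
  P(P=0) = 11/12 + 0 = 11/12
  P(P=1) = 0 + 1/12 = 1/12
Marginal P(Q) (column sums):
  P(Q=0) = 11/12 + 0 = 11/12
  P(Q=1) = 0 + 1/12 = 1/12

H(P) = -[(11/12)·log₂(11/12) + (1/12)·log₂(1/12)]
  = 0.1151 + 0.2987
  = 0.4138 bits
H(Q) = -[(11/12)·log₂(11/12) + (1/12)·log₂(1/12)]
  = 0.1151 + 0.2987
  = 0.4138 bits
H(P,Q) = -[(11/12)·log₂(11/12) + (1/12)·log₂(1/12)]
  = 0.1151 + 0.2987
  = 0.4138 bits

I(P;Q) = H(P) + H(Q) - H(P,Q)
  = 0.4138 + 0.4138 - 0.4138
  = 0.4138 bits

min(H(P), H(Q)) = min(0.4138, 0.4138) = 0.4138 bits
Since 0.4138 ≤ 0.4138, the bound is satisfied ✓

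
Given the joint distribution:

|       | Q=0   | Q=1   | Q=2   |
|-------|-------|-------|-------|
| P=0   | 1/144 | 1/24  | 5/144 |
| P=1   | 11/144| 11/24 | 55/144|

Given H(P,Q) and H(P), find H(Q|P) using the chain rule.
From the chain rule: H(P,Q) = H(P) + H(Q|P)
Therefore: H(Q|P) = H(P,Q) - H(P)

H(P,Q) = -[(1/144)·log₂(1/144) + (1/24)·log₂(1/24) + (5/144)·log₂(5/144) + (11/144)·log₂(11/144) + (11/24)·log₂(11/24) + (55/144)·log₂(55/144)]
  = 0.0498 + 0.1910 + 0.1683 + 0.2834 + 0.5159 + 0.5304
  = 1.7388 bits
Marginal P(P) (row sums):
  P(P=0) = 1/144 + 1/24 + 5/144 = 1/12
  P(P=1) = 11/144 + 11/24 + 55/144 = 11/12
H(P) = -[(1/12)·log₂(1/12) + (11/12)·log₂(11/12)]
  = 0.2987 + 0.1151
  = 0.4138 bits

H(Q|P) = 1.7388 - 0.4138 = 1.3250 bits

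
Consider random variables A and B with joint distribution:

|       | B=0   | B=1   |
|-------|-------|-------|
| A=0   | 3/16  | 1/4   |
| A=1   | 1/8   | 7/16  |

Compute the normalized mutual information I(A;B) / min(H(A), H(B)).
Marginal P(A) (row sums):
  P(A=0) = 3/16 + 1/4 = 7/16
  P(A=1) = 1/8 + 7/16 = 9/16
Marginal P(B) (column sums):
  P(B=0) = 3/16 + 1/8 = 5/16
  P(B=1) = 1/4 + 7/16 = 11/16

H(A) = -[(7/16)·log₂(7/16) + (9/16)·log₂(9/16)]
  = 0.5218 + 0.4669
  = 0.9887 bits
H(B) = -[(5/16)·log₂(5/16) + (11/16)·log₂(11/16)]
  = 0.5244 + 0.3716
  = 0.8960 bits
H(A,B) = -[(3/16)·log₂(3/16) + (1/4)·log₂(1/4) + (1/8)·log₂(1/8) + (7/16)·log₂(7/16)]
  = 0.4528 + 0.5000 + 0.3750 + 0.5218
  = 1.8496 bits

I(A;B) = H(A) + H(B) - H(A,B)
  = 0.9887 + 0.8960 - 1.8496
  = 0.0351 bits

min(H(A), H(B)) = min(0.9887, 0.8960) = 0.8960 bits
Normalized MI = 0.0351 / 0.8960 = 0.0392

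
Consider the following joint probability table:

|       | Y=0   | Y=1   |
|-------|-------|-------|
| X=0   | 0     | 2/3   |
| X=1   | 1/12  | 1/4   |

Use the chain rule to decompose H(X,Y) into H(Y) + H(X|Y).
By the chain rule: H(X,Y) = H(Y) + H(X|Y)

Marginal P(Y) (column sums):
  P(Y=0) = 0 + 1/12 = 1/12
  P(Y=1) = 2/3 + 1/4 = 11/12
H(Y) = -[(1/12)·log₂(1/12) + (11/12)·log₂(11/12)]
  = 0.2987 + 0.1151
  = 0.4138 bits
H(X|Y) = -Σ P(X,Y)·log₂ P(X|Y), where P(X|Y) = P(X,Y) / P(Y)
  (cells with P(X,Y) = 0 contribute 0)
  (X=0,Y=1): P(X|Y) = (2/3)/(11/12) = 8/11;  -(2/3)·log₂(8/11) = 0.3063
  (X=1,Y=0): P(X|Y) = (1/12)/(1/12) = 1;  -(1/12)·log₂(1) = 0.0000
  (X=1,Y=1): P(X|Y) = (1/4)/(11/12) = 3/11;  -(1/4)·log₂(3/11) = 0.4686
H(X|Y) = 0.3063 + 0.0000 + 0.4686
  = 0.7749 bits

H(X,Y) = H(Y) + H(X|Y) = 0.4138 + 0.7749 = 1.1887 bits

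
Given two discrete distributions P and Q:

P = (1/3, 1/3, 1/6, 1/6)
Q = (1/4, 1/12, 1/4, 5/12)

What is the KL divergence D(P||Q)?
D(P||Q) = Σ P(i) log₂(P(i)/Q(i))
  i=0: (1/3) × log₂((1/3)/(1/4)) = (1/3) × log₂(4/3) = 0.1383
  i=1: (1/3) × log₂((1/3)/(1/12)) = (1/3) × log₂(4) = 0.6667
  i=2: (1/6) × log₂((1/6)/(1/4)) = (1/6) × log₂(2/3) = -0.0975
  i=3: (1/6) × log₂((1/6)/(5/12)) = (1/6) × log₂(2/5) = -0.2203
D(P||Q) = 0.1383 + 0.6667 - 0.0975 - 0.2203
  = 0.4872 bits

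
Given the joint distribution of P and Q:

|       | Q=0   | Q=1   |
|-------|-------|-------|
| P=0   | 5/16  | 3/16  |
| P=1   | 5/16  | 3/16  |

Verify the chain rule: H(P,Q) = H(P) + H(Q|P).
Left side:
H(P,Q) = -[(5/16)·log₂(5/16) + (3/16)·log₂(3/16) + (5/16)·log₂(5/16) + (3/16)·log₂(3/16)]
  = 0.5244 + 0.4528 + 0.5244 + 0.4528
  = 1.9544 bits

Right side:
Marginal P(P) (row sums):
  P(P=0) = 5/16 + 3/16 = 1/2
  P(P=1) = 5/16 + 3/16 = 1/2
H(P) = -[(1/2)·log₂(1/2) + (1/2)·log₂(1/2)]
  = 0.5000 + 0.5000
  = 1.0000 bits
H(Q|P) = -Σ P(P,Q)·log₂ P(Q|P), where P(Q|P) = P(P,Q) / P(P)
  (P=0,Q=0): P(Q|P) = (5/16)/(1/2) = 5/8;  -(5/16)·log₂(5/8) = 0.2119
  (P=0,Q=1): P(Q|P) = (3/16)/(1/2) = 3/8;  -(3/16)·log₂(3/8) = 0.2653
  (P=1,Q=0): P(Q|P) = (5/16)/(1/2) = 5/8;  -(5/16)·log₂(5/8) = 0.2119
  (P=1,Q=1): P(Q|P) = (3/16)/(1/2) = 3/8;  -(3/16)·log₂(3/8) = 0.2653
H(Q|P) = 0.2119 + 0.2653 + 0.2119 + 0.2653
  = 0.9544 bits
H(P) + H(Q|P) = 1.0000 + 0.9544 = 1.9544 bits

Both sides equal 1.9544 bits, so the chain rule holds ✓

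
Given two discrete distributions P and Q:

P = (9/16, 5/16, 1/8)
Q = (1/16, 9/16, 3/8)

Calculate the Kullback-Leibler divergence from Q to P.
D(P||Q) = Σ P(i) log₂(P(i)/Q(i))
  i=0: (9/16) × log₂((9/16)/(1/16)) = (9/16) × log₂(9) = 1.7831
  i=1: (5/16) × log₂((5/16)/(9/16)) = (5/16) × log₂(5/9) = -0.2650
  i=2: (1/8) × log₂((1/8)/(3/8)) = (1/8) × log₂(1/3) = -0.1981
D(P||Q) = 1.7831 - 0.2650 - 0.1981
  = 1.3200 bits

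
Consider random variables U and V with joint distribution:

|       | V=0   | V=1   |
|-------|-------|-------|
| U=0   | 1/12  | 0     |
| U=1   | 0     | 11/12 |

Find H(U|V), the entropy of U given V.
Marginal P(V) (column sums):
  P(V=0) = 1/12 + 0 = 1/12
  P(V=1) = 0 + 11/12 = 11/12

H(U|V) = -Σ P(U,V)·log₂ P(U|V), where P(U|V) = P(U,V) / P(V)
  (cells with P(U,V) = 0 contribute 0)
  (U=0,V=0): P(U|V) = (1/12)/(1/12) = 1;  -(1/12)·log₂(1) = 0.0000
  (U=1,V=1): P(U|V) = (11/12)/(11/12) = 1;  -(11/12)·log₂(1) = 0.0000
H(U|V) = 0.0000 + 0.0000
  = 0.0000 bits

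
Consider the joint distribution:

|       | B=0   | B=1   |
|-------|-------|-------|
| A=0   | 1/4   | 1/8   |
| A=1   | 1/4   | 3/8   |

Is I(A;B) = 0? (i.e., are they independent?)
Marginal P(A) (row sums):
  P(A=0) = 1/4 + 1/8 = 3/8
  P(A=1) = 1/4 + 3/8 = 5/8
Marginal P(B) (column sums):
  P(B=0) = 1/4 + 1/4 = 1/2
  P(B=1) = 1/8 + 3/8 = 1/2

A and B are independent iff P(A=i,B=j) = P(A=i)·P(B=j) for every cell.
  P(A=0)·P(B=0) = 3/8 × 1/2 = 3/16, but P(A=0,B=0) = 1/4 ✗

No, A and B are not independent. Quantitatively, I(A;B) > 0:

H(A) = -[(3/8)·log₂(3/8) + (5/8)·log₂(5/8)]
  = 0.5306 + 0.4238
  = 0.9544 bits
H(B) = -[(1/2)·log₂(1/2) + (1/2)·log₂(1/2)]
  = 0.5000 + 0.5000
  = 1.0000 bits
H(A,B) = -[(1/4)·log₂(1/4) + (1/8)·log₂(1/8) + (1/4)·log₂(1/4) + (3/8)·log₂(3/8)]
  = 0.5000 + 0.3750 + 0.5000 + 0.5306
  = 1.9056 bits
I(A;B) = H(A) + H(B) - H(A,B) = 0.9544 + 1.0000 - 1.9056 = 0.0488 bits > 0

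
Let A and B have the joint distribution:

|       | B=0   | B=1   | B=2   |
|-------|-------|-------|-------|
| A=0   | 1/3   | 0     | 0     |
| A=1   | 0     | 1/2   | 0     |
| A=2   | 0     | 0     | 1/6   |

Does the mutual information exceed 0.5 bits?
Marginal P(A) (row sums):
  P(A=0) = 1/3 + 0 + 0 = 1/3
  P(A=1) = 0 + 1/2 + 0 = 1/2
  P(A=2) = 0 + 0 + 1/6 = 1/6
Marginal P(B) (column sums):
  P(B=0) = 1/3 + 0 + 0 = 1/3
  P(B=1) = 0 + 1/2 + 0 = 1/2
  P(B=2) = 0 + 0 + 1/6 = 1/6

H(A) = -[(1/3)·log₂(1/3) + (1/2)·log₂(1/2) + (1/6)·log₂(1/6)]
  = 0.5283 + 0.5000 + 0.4308
  = 1.4591 bits
H(B) = -[(1/3)·log₂(1/3) + (1/2)·log₂(1/2) + (1/6)·log₂(1/6)]
  = 0.5283 + 0.5000 + 0.4308
  = 1.4591 bits
H(A,B) = -[(1/3)·log₂(1/3) + (1/2)·log₂(1/2) + (1/6)·log₂(1/6)]
  = 0.5283 + 0.5000 + 0.4308
  = 1.4591 bits

I(A;B) = H(A) + H(B) - H(A,B)
  = 1.4591 + 1.4591 - 1.4591
  = 1.4591 bits

Yes. I(A;B) = 1.4591 bits, which is > 0.5 bits.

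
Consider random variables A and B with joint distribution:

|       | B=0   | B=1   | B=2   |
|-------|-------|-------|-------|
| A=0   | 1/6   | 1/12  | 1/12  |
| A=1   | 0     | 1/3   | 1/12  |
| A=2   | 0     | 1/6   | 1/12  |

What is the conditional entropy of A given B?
Marginal P(B) (column sums):
  P(B=0) = 1/6 + 0 + 0 = 1/6
  P(B=1) = 1/12 + 1/3 + 1/6 = 7/12
  P(B=2) = 1/12 + 1/12 + 1/12 = 1/4

H(A|B) = -Σ P(A,B)·log₂ P(A|B), where P(A|B) = P(A,B) / P(B)
  (cells with P(A,B) = 0 contribute 0)
  (A=0,B=0): P(A|B) = (1/6)/(1/6) = 1;  -(1/6)·log₂(1) = 0.0000
  (A=0,B=1): P(A|B) = (1/12)/(7/12) = 1/7;  -(1/12)·log₂(1/7) = 0.2339
  (A=0,B=2): P(A|B) = (1/12)/(1/4) = 1/3;  -(1/12)·log₂(1/3) = 0.1321
  (A=1,B=1): P(A|B) = (1/3)/(7/12) = 4/7;  -(1/3)·log₂(4/7) = 0.2691
  (A=1,B=2): P(A|B) = (1/12)/(1/4) = 1/3;  -(1/12)·log₂(1/3) = 0.1321
  (A=2,B=1): P(A|B) = (1/6)/(7/12) = 2/7;  -(1/6)·log₂(2/7) = 0.3012
  (A=2,B=2): P(A|B) = (1/12)/(1/4) = 1/3;  -(1/12)·log₂(1/3) = 0.1321
H(A|B) = 0.0000 + 0.2339 + 0.1321 + 0.2691 + 0.1321 + 0.3012 + 0.1321
  = 1.2005 bits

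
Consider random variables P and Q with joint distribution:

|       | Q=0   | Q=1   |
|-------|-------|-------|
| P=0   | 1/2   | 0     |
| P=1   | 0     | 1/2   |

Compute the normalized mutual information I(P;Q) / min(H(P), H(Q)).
Marginal P(P) (row sums):
  P(P=0) = 1/2 + 0 = 1/2
  P(P=1) = 0 + 1/2 = 1/2
Marginal P(Q) (column sums):
  P(Q=0) = 1/2 + 0 = 1/2
  P(Q=1) = 0 + 1/2 = 1/2

H(P) = -[(1/2)·log₂(1/2) + (1/2)·log₂(1/2)]
  = 0.5000 + 0.5000
  = 1.0000 bits
H(Q) = -[(1/2)·log₂(1/2) + (1/2)·log₂(1/2)]
  = 0.5000 + 0.5000
  = 1.0000 bits
H(P,Q) = -[(1/2)·log₂(1/2) + (1/2)·log₂(1/2)]
  = 0.5000 + 0.5000
  = 1.0000 bits

I(P;Q) = H(P) + H(Q) - H(P,Q)
  = 1.0000 + 1.0000 - 1.0000
  = 1.0000 bits

min(H(P), H(Q)) = min(1.0000, 1.0000) = 1.0000 bits
Normalized MI = 1.0000 / 1.0000 = 1.0000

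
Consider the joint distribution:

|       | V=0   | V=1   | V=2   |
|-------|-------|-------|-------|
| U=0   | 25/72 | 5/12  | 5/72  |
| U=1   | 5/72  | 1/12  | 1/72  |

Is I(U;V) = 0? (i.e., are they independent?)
Marginal P(U) (row sums):
  P(U=0) = 25/72 + 5/12 + 5/72 = 5/6
  P(U=1) = 5/72 + 1/12 + 1/72 = 1/6
Marginal P(V) (column sums):
  P(V=0) = 25/72 + 5/72 = 5/12
  P(V=1) = 5/12 + 1/12 = 1/2
  P(V=2) = 5/72 + 1/72 = 1/12

U and V are independent iff P(U=i,V=j) = P(U=i)·P(V=j) for every cell.
  P(U=0)·P(V=0) = 5/6 × 5/12 = 25/72 = P(U=0,V=0) ✓
  P(U=0)·P(V=1) = 5/6 × 1/2 = 5/12 = P(U=0,V=1) ✓
  P(U=0)·P(V=2) = 5/6 × 1/12 = 5/72 = P(U=0,V=2) ✓
  P(U=1)·P(V=0) = 1/6 × 5/12 = 5/72 = P(U=1,V=0) ✓
  P(U=1)·P(V=1) = 1/6 × 1/2 = 1/12 = P(U=1,V=1) ✓
  P(U=1)·P(V=2) = 1/6 × 1/12 = 1/72 = P(U=1,V=2) ✓

Yes, U and V are independent: every cell factors, so I(U;V) = 0 bits.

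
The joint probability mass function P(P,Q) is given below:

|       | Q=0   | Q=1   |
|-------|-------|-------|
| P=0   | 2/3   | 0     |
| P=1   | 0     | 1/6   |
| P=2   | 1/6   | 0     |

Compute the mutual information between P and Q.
Marginal P(P) (row sums):
  P(P=0) = 2/3 + 0 = 2/3
  P(P=1) = 0 + 1/6 = 1/6
  P(P=2) = 1/6 + 0 = 1/6
Marginal P(Q) (column sums):
  P(Q=0) = 2/3 + 0 + 1/6 = 5/6
  P(Q=1) = 0 + 1/6 + 0 = 1/6

H(P) = -[(2/3)·log₂(2/3) + (1/6)·log₂(1/6) + (1/6)·log₂(1/6)]
  = 0.3900 + 0.4308 + 0.4308
  = 1.2516 bits
H(Q) = -[(5/6)·log₂(5/6) + (1/6)·log₂(1/6)]
  = 0.2192 + 0.4308
  = 0.6500 bits
H(P,Q) = -[(2/3)·log₂(2/3) + (1/6)·log₂(1/6) + (1/6)·log₂(1/6)]
  = 0.3900 + 0.4308 + 0.4308
  = 1.2516 bits

I(P;Q) = H(P) + H(Q) - H(P,Q)
  = 1.2516 + 0.6500 - 1.2516
  = 0.6500 bits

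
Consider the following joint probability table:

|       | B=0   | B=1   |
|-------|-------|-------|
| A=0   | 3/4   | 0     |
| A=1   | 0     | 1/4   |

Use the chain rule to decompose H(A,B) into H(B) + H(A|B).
By the chain rule: H(A,B) = H(B) + H(A|B)

Marginal P(B) (column sums):
  P(B=0) = 3/4 + 0 = 3/4
  P(B=1) = 0 + 1/4 = 1/4
H(B) = -[(3/4)·log₂(3/4) + (1/4)·log₂(1/4)]
  = 0.3113 + 0.5000
  = 0.8113 bits
H(A|B) = -Σ P(A,B)·log₂ P(A|B), where P(A|B) = P(A,B) / P(B)
  (cells with P(A,B) = 0 contribute 0)
  (A=0,B=0): P(A|B) = (3/4)/(3/4) = 1;  -(3/4)·log₂(1) = 0.0000
  (A=1,B=1): P(A|B) = (1/4)/(1/4) = 1;  -(1/4)·log₂(1) = 0.0000
H(A|B) = 0.0000 + 0.0000
  = 0.0000 bits

H(A,B) = H(B) + H(A|B) = 0.8113 + 0.0000 = 0.8113 bits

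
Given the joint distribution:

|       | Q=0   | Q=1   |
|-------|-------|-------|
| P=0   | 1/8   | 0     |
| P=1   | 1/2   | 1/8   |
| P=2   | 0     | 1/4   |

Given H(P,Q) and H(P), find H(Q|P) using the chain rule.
From the chain rule: H(P,Q) = H(P) + H(Q|P)
Therefore: H(Q|P) = H(P,Q) - H(P)

H(P,Q) = -[(1/8)·log₂(1/8) + (1/2)·log₂(1/2) + (1/8)·log₂(1/8) + (1/4)·log₂(1/4)]
  = 0.3750 + 0.5000 + 0.3750 + 0.5000
  = 1.7500 bits
Marginal P(P) (row sums):
  P(P=0) = 1/8 + 0 = 1/8
  P(P=1) = 1/2 + 1/8 = 5/8
  P(P=2) = 0 + 1/4 = 1/4
H(P) = -[(1/8)·log₂(1/8) + (5/8)·log₂(5/8) + (1/4)·log₂(1/4)]
  = 0.3750 + 0.4238 + 0.5000
  = 1.2988 bits

H(Q|P) = 1.7500 - 1.2988 = 0.4512 bits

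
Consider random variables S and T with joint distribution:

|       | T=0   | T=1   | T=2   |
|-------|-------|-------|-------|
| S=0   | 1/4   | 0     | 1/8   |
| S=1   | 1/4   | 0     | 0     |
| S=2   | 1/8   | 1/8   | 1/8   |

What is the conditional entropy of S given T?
Marginal P(T) (column sums):
  P(T=0) = 1/4 + 1/4 + 1/8 = 5/8
  P(T=1) = 0 + 0 + 1/8 = 1/8
  P(T=2) = 1/8 + 0 + 1/8 = 1/4

H(S|T) = -Σ P(S,T)·log₂ P(S|T), where P(S|T) = P(S,T) / P(T)
  (cells with P(S,T) = 0 contribute 0)
  (S=0,T=0): P(S|T) = (1/4)/(5/8) = 2/5;  -(1/4)·log₂(2/5) = 0.3305
  (S=0,T=2): P(S|T) = (1/8)/(1/4) = 1/2;  -(1/8)·log₂(1/2) = 0.1250
  (S=1,T=0): P(S|T) = (1/4)/(5/8) = 2/5;  -(1/4)·log₂(2/5) = 0.3305
  (S=2,T=0): P(S|T) = (1/8)/(5/8) = 1/5;  -(1/8)·log₂(1/5) = 0.2902
  (S=2,T=1): P(S|T) = (1/8)/(1/8) = 1;  -(1/8)·log₂(1) = 0.0000
  (S=2,T=2): P(S|T) = (1/8)/(1/4) = 1/2;  -(1/8)·log₂(1/2) = 0.1250
H(S|T) = 0.3305 + 0.1250 + 0.3305 + 0.2902 + 0.0000 + 0.1250
  = 1.2012 bits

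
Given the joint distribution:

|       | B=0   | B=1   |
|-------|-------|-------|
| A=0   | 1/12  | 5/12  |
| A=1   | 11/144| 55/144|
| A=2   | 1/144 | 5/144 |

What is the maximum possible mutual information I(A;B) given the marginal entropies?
The upper bound on mutual information is I(A;B) ≤ min(H(A), H(B)).

Marginal P(A) (row sums):
  P(A=0) = 1/12 + 5/12 = 1/2
  P(A=1) = 11/144 + 55/144 = 11/24
  P(A=2) = 1/144 + 5/144 = 1/24
Marginal P(B) (column sums):
  P(B=0) = 1/12 + 11/144 + 1/144 = 1/6
  P(B=1) = 5/12 + 55/144 + 5/144 = 5/6

H(A) = -[(1/2)·log₂(1/2) + (11/24)·log₂(11/24) + (1/24)·log₂(1/24)]
  = 0.5000 + 0.5159 + 0.1910
  = 1.2069 bits
H(B) = -[(1/6)·log₂(1/6) + (5/6)·log₂(5/6)]
  = 0.4308 + 0.2192
  = 0.6500 bits

Maximum possible I(A;B) = min(1.2069, 0.6500) = 0.6500 bits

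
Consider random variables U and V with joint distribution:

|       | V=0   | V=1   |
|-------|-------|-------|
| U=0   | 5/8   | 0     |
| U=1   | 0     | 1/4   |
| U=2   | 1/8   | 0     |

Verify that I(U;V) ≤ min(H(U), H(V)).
Marginal P(U) (row sums):
  P(U=0) = 5/8 + 0 = 5/8
  P(U=1) = 0 + 1/4 = 1/4
  P(U=2) = 1/8 + 0 = 1/8
Marginal P(V) (column sums):
  P(V=0) = 5/8 + 0 + 1/8 = 3/4
  P(V=1) = 0 + 1/4 + 0 = 1/4

H(U) = -[(5/8)·log₂(5/8) + (1/4)·log₂(1/4) + (1/8)·log₂(1/8)]
  = 0.4238 + 0.5000 + 0.3750
  = 1.2988 bits
H(V) = -[(3/4)·log₂(3/4) + (1/4)·log₂(1/4)]
  = 0.3113 + 0.5000
  = 0.8113 bits
H(U,V) = -[(5/8)·log₂(5/8) + (1/4)·log₂(1/4) + (1/8)·log₂(1/8)]
  = 0.4238 + 0.5000 + 0.3750
  = 1.2988 bits

I(U;V) = H(U) + H(V) - H(U,V)
  = 1.2988 + 0.8113 - 1.2988
  = 0.8113 bits

min(H(U), H(V)) = min(1.2988, 0.8113) = 0.8113 bits
Since 0.8113 ≤ 0.8113, the bound is satisfied ✓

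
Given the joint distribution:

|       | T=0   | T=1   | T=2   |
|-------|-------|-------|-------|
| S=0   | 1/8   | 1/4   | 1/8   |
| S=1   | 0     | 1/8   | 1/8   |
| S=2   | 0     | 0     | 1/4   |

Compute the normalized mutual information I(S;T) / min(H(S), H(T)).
Marginal P(S) (row sums):
  P(S=0) = 1/8 + 1/4 + 1/8 = 1/2
  P(S=1) = 0 + 1/8 + 1/8 = 1/4
  P(S=2) = 0 + 0 + 1/4 = 1/4
Marginal P(T) (column sums):
  P(T=0) = 1/8 + 0 + 0 = 1/8
  P(T=1) = 1/4 + 1/8 + 0 = 3/8
  P(T=2) = 1/8 + 1/8 + 1/4 = 1/2

H(S) = -[(1/2)·log₂(1/2) + (1/4)·log₂(1/4) + (1/4)·log₂(1/4)]
  = 0.5000 + 0.5000 + 0.5000
  = 1.5000 bits
H(T) = -[(1/8)·log₂(1/8) + (3/8)·log₂(3/8) + (1/2)·log₂(1/2)]
  = 0.3750 + 0.5306 + 0.5000
  = 1.4056 bits
H(S,T) = -[(1/8)·log₂(1/8) + (1/4)·log₂(1/4) + (1/8)·log₂(1/8) + (1/8)·log₂(1/8) + (1/8)·log₂(1/8) + (1/4)·log₂(1/4)]
  = 0.3750 + 0.5000 + 0.3750 + 0.3750 + 0.3750 + 0.5000
  = 2.5000 bits

I(S;T) = H(S) + H(T) - H(S,T)
  = 1.5000 + 1.4056 - 2.5000
  = 0.4056 bits

min(H(S), H(T)) = min(1.5000, 1.4056) = 1.4056 bits
Normalized MI = 0.4056 / 1.4056 = 0.2886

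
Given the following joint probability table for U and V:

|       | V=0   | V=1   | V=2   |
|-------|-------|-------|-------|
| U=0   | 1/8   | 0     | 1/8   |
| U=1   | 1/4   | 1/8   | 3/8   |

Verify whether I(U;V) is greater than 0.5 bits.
Marginal P(U) (row sums):
  P(U=0) = 1/8 + 0 + 1/8 = 1/4
  P(U=1) = 1/4 + 1/8 + 3/8 = 3/4
Marginal P(V) (column sums):
  P(V=0) = 1/8 + 1/4 = 3/8
  P(V=1) = 0 + 1/8 = 1/8
  P(V=2) = 1/8 + 3/8 = 1/2

H(U) = -[(1/4)·log₂(1/4) + (3/4)·log₂(3/4)]
  = 0.5000 + 0.3113
  = 0.8113 bits
H(V) = -[(3/8)·log₂(3/8) + (1/8)·log₂(1/8) + (1/2)·log₂(1/2)]
  = 0.5306 + 0.3750 + 0.5000
  = 1.4056 bits
H(U,V) = -[(1/8)·log₂(1/8) + (1/8)·log₂(1/8) + (1/4)·log₂(1/4) + (1/8)·log₂(1/8) + (3/8)·log₂(3/8)]
  = 0.3750 + 0.3750 + 0.5000 + 0.3750 + 0.5306
  = 2.1556 bits

I(U;V) = H(U) + H(V) - H(U,V)
  = 0.8113 + 1.4056 - 2.1556
  = 0.0613 bits

No. I(U;V) = 0.0613 bits, which is ≤ 0.5 bits.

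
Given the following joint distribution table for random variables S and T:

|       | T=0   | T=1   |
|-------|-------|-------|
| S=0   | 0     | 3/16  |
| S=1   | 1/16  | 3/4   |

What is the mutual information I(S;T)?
Marginal P(S) (row sums):
  P(S=0) = 0 + 3/16 = 3/16
  P(S=1) = 1/16 + 3/4 = 13/16
Marginal P(T) (column sums):
  P(T=0) = 0 + 1/16 = 1/16
  P(T=1) = 3/16 + 3/4 = 15/16

H(S) = -[(3/16)·log₂(3/16) + (13/16)·log₂(13/16)]
  = 0.4528 + 0.2434
  = 0.6962 bits
H(T) = -[(1/16)·log₂(1/16) + (15/16)·log₂(15/16)]
  = 0.2500 + 0.0873
  = 0.3373 bits
H(S,T) = -[(3/16)·log₂(3/16) + (1/16)·log₂(1/16) + (3/4)·log₂(3/4)]
  = 0.4528 + 0.2500 + 0.3113
  = 1.0141 bits

I(S;T) = H(S) + H(T) - H(S,T)
  = 0.6962 + 0.3373 - 1.0141
  = 0.0194 bits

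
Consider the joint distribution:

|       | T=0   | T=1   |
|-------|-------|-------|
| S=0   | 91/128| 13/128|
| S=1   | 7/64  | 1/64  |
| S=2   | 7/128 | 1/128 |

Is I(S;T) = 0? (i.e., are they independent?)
Marginal P(S) (row sums):
  P(S=0) = 91/128 + 13/128 = 13/16
  P(S=1) = 7/64 + 1/64 = 1/8
  P(S=2) = 7/128 + 1/128 = 1/16
Marginal P(T) (column sums):
  P(T=0) = 91/128 + 7/64 + 7/128 = 7/8
  P(T=1) = 13/128 + 1/64 + 1/128 = 1/8

S and T are independent iff P(S=i,T=j) = P(S=i)·P(T=j) for every cell.
  P(S=0)·P(T=0) = 13/16 × 7/8 = 91/128 = P(S=0,T=0) ✓
  P(S=0)·P(T=1) = 13/16 × 1/8 = 13/128 = P(S=0,T=1) ✓
  P(S=1)·P(T=0) = 1/8 × 7/8 = 7/64 = P(S=1,T=0) ✓
  P(S=1)·P(T=1) = 1/8 × 1/8 = 1/64 = P(S=1,T=1) ✓
  P(S=2)·P(T=0) = 1/16 × 7/8 = 7/128 = P(S=2,T=0) ✓
  P(S=2)·P(T=1) = 1/16 × 1/8 = 1/128 = P(S=2,T=1) ✓

Yes, S and T are independent: every cell factors, so I(S;T) = 0 bits.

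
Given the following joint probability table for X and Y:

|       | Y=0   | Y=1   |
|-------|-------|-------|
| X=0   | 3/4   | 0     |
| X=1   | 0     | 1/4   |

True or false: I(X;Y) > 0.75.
Marginal P(X) (row sums):
  P(X=0) = 3/4 + 0 = 3/4
  P(X=1) = 0 + 1/4 = 1/4
Marginal P(Y) (column sums):
  P(Y=0) = 3/4 + 0 = 3/4
  P(Y=1) = 0 + 1/4 = 1/4

H(X) = -[(3/4)·log₂(3/4) + (1/4)·log₂(1/4)]
  = 0.3113 + 0.5000
  = 0.8113 bits
H(Y) = -[(3/4)·log₂(3/4) + (1/4)·log₂(1/4)]
  = 0.3113 + 0.5000
  = 0.8113 bits
H(X,Y) = -[(3/4)·log₂(3/4) + (1/4)·log₂(1/4)]
  = 0.3113 + 0.5000
  = 0.8113 bits

I(X;Y) = H(X) + H(Y) - H(X,Y)
  = 0.8113 + 0.8113 - 0.8113
  = 0.8113 bits

True. I(X;Y) = 0.8113 bits, which is > 0.75 bits.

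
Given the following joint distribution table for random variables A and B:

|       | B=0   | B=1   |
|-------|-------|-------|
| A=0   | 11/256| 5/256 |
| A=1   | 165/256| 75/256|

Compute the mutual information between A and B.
Marginal P(A) (row sums):
  P(A=0) = 11/256 + 5/256 = 1/16
  P(A=1) = 165/256 + 75/256 = 15/16
Marginal P(B) (column sums):
  P(B=0) = 11/256 + 165/256 = 11/16
  P(B=1) = 5/256 + 75/256 = 5/16

H(A) = -[(1/16)·log₂(1/16) + (15/16)·log₂(15/16)]
  = 0.2500 + 0.0873
  = 0.3373 bits
H(B) = -[(11/16)·log₂(11/16) + (5/16)·log₂(5/16)]
  = 0.3716 + 0.5244
  = 0.8960 bits
H(A,B) = -[(11/256)·log₂(11/256) + (5/256)·log₂(5/256) + (165/256)·log₂(165/256) + (75/256)·log₂(75/256)]
  = 0.1951 + 0.1109 + 0.4084 + 0.5189
  = 1.2333 bits

I(A;B) = H(A) + H(B) - H(A,B)
  = 0.3373 + 0.8960 - 1.2333
  = 0.0000 bits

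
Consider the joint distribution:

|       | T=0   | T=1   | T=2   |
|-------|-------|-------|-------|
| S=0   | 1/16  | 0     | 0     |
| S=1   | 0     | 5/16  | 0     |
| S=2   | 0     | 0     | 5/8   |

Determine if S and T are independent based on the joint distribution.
Marginal P(S) (row sums):
  P(S=0) = 1/16 + 0 + 0 = 1/16
  P(S=1) = 0 + 5/16 + 0 = 5/16
  P(S=2) = 0 + 0 + 5/8 = 5/8
Marginal P(T) (column sums):
  P(T=0) = 1/16 + 0 + 0 = 1/16
  P(T=1) = 0 + 5/16 + 0 = 5/16
  P(T=2) = 0 + 0 + 5/8 = 5/8

S and T are independent iff P(S=i,T=j) = P(S=i)·P(T=j) for every cell.
  P(S=0)·P(T=0) = 1/16 × 1/16 = 1/256, but P(S=0,T=0) = 1/16 ✗

No, S and T are not independent. Quantitatively, I(S;T) > 0:

H(S) = -[(1/16)·log₂(1/16) + (5/16)·log₂(5/16) + (5/8)·log₂(5/8)]
  = 0.2500 + 0.5244 + 0.4238
  = 1.1982 bits
H(T) = -[(1/16)·log₂(1/16) + (5/16)·log₂(5/16) + (5/8)·log₂(5/8)]
  = 0.2500 + 0.5244 + 0.4238
  = 1.1982 bits
H(S,T) = -[(1/16)·log₂(1/16) + (5/16)·log₂(5/16) + (5/8)·log₂(5/8)]
  = 0.2500 + 0.5244 + 0.4238
  = 1.1982 bits
I(S;T) = H(S) + H(T) - H(S,T) = 1.1982 + 1.1982 - 1.1982 = 1.1982 bits > 0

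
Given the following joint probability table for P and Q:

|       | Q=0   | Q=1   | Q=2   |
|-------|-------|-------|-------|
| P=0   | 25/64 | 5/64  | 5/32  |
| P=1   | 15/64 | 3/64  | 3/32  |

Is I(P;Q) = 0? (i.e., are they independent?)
Marginal P(P) (row sums):
  P(P=0) = 25/64 + 5/64 + 5/32 = 5/8
  P(P=1) = 15/64 + 3/64 + 3/32 = 3/8
Marginal P(Q) (column sums):
  P(Q=0) = 25/64 + 15/64 = 5/8
  P(Q=1) = 5/64 + 3/64 = 1/8
  P(Q=2) = 5/32 + 3/32 = 1/4

P and Q are independent iff P(P=i,Q=j) = P(P=i)·P(Q=j) for every cell.
  P(P=0)·P(Q=0) = 5/8 × 5/8 = 25/64 = P(P=0,Q=0) ✓
  P(P=0)·P(Q=1) = 5/8 × 1/8 = 5/64 = P(P=0,Q=1) ✓
  P(P=0)·P(Q=2) = 5/8 × 1/4 = 5/32 = P(P=0,Q=2) ✓
  P(P=1)·P(Q=0) = 3/8 × 5/8 = 15/64 = P(P=1,Q=0) ✓
  P(P=1)·P(Q=1) = 3/8 × 1/8 = 3/64 = P(P=1,Q=1) ✓
  P(P=1)·P(Q=2) = 3/8 × 1/4 = 3/32 = P(P=1,Q=2) ✓

Yes, P and Q are independent: every cell factors, so I(P;Q) = 0 bits.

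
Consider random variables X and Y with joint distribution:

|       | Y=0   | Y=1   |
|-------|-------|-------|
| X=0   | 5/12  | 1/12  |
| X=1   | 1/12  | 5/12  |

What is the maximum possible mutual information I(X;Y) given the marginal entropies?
The upper bound on mutual information is I(X;Y) ≤ min(H(X), H(Y)).

Marginal P(X) (row sums):
  P(X=0) = 5/12 + 1/12 = 1/2
  P(X=1) = 1/12 + 5/12 = 1/2
Marginal P(Y) (column sums):
  P(Y=0) = 5/12 + 1/12 = 1/2
  P(Y=1) = 1/12 + 5/12 = 1/2

H(X) = -[(1/2)·log₂(1/2) + (1/2)·log₂(1/2)]
  = 0.5000 + 0.5000
  = 1.0000 bits
H(Y) = -[(1/2)·log₂(1/2) + (1/2)·log₂(1/2)]
  = 0.5000 + 0.5000
  = 1.0000 bits

Maximum possible I(X;Y) = min(1.0000, 1.0000) = 1.0000 bits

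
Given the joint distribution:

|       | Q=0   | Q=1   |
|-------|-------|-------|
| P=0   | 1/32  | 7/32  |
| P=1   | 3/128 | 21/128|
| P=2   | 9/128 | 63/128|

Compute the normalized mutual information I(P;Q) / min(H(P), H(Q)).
Marginal P(P) (row sums):
  P(P=0) = 1/32 + 7/32 = 1/4
  P(P=1) = 3/128 + 21/128 = 3/16
  P(P=2) = 9/128 + 63/128 = 9/16
Marginal P(Q) (column sums):
  P(Q=0) = 1/32 + 3/128 + 9/128 = 1/8
  P(Q=1) = 7/32 + 21/128 + 63/128 = 7/8

H(P) = -[(1/4)·log₂(1/4) + (3/16)·log₂(3/16) + (9/16)·log₂(9/16)]
  = 0.5000 + 0.4528 + 0.4669
  = 1.4197 bits
H(Q) = -[(1/8)·log₂(1/8) + (7/8)·log₂(7/8)]
  = 0.3750 + 0.1686
  = 0.5436 bits
H(P,Q) = -[(1/32)·log₂(1/32) + (7/32)·log₂(7/32) + (3/128)·log₂(3/128) + (21/128)·log₂(21/128) + (9/128)·log₂(9/128) + (63/128)·log₂(63/128)]
  = 0.1563 + 0.4796 + 0.1269 + 0.4278 + 0.2693 + 0.5034
  = 1.9633 bits

I(P;Q) = H(P) + H(Q) - H(P,Q)
  = 1.4197 + 0.5436 - 1.9633
  = 0.0000 bits

min(H(P), H(Q)) = min(1.4197, 0.5436) = 0.5436 bits
Normalized MI = 0.0000 / 0.5436 = 0.0000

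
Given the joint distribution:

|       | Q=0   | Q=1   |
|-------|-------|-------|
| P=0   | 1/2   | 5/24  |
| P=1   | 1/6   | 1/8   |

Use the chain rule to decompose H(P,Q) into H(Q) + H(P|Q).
By the chain rule: H(P,Q) = H(Q) + H(P|Q)

Marginal P(Q) (column sums):
  P(Q=0) = 1/2 + 1/6 = 2/3
  P(Q=1) = 5/24 + 1/8 = 1/3
H(Q) = -[(2/3)·log₂(2/3) + (1/3)·log₂(1/3)]
  = 0.3900 + 0.5283
  = 0.9183 bits
H(P|Q) = -Σ P(P,Q)·log₂ P(P|Q), where P(P|Q) = P(P,Q) / P(Q)
  (P=0,Q=0): P(P|Q) = (1/2)/(2/3) = 3/4;  -(1/2)·log₂(3/4) = 0.2075
  (P=0,Q=1): P(P|Q) = (5/24)/(1/3) = 5/8;  -(5/24)·log₂(5/8) = 0.1413
  (P=1,Q=0): P(P|Q) = (1/6)/(2/3) = 1/4;  -(1/6)·log₂(1/4) = 0.3333
  (P=1,Q=1): P(P|Q) = (1/8)/(1/3) = 3/8;  -(1/8)·log₂(3/8) = 0.1769
H(P|Q) = 0.2075 + 0.1413 + 0.3333 + 0.1769
  = 0.8590 bits

H(P,Q) = H(Q) + H(P|Q) = 0.9183 + 0.8590 = 1.7773 bits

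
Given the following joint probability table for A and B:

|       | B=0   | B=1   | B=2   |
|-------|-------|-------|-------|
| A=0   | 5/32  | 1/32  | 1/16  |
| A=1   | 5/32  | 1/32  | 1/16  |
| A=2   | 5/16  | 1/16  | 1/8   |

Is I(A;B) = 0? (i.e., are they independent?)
Marginal P(A) (row sums):
  P(A=0) = 5/32 + 1/32 + 1/16 = 1/4
  P(A=1) = 5/32 + 1/32 + 1/16 = 1/4
  P(A=2) = 5/16 + 1/16 + 1/8 = 1/2
Marginal P(B) (column sums):
  P(B=0) = 5/32 + 5/32 + 5/16 = 5/8
  P(B=1) = 1/32 + 1/32 + 1/16 = 1/8
  P(B=2) = 1/16 + 1/16 + 1/8 = 1/4

A and B are independent iff P(A=i,B=j) = P(A=i)·P(B=j) for every cell.
  P(A=0)·P(B=0) = 1/4 × 5/8 = 5/32 = P(A=0,B=0) ✓
  P(A=0)·P(B=1) = 1/4 × 1/8 = 1/32 = P(A=0,B=1) ✓
  P(A=0)·P(B=2) = 1/4 × 1/4 = 1/16 = P(A=0,B=2) ✓
  P(A=1)·P(B=0) = 1/4 × 5/8 = 5/32 = P(A=1,B=0) ✓
  P(A=1)·P(B=1) = 1/4 × 1/8 = 1/32 = P(A=1,B=1) ✓
  P(A=1)·P(B=2) = 1/4 × 1/4 = 1/16 = P(A=1,B=2) ✓
  P(A=2)·P(B=0) = 1/2 × 5/8 = 5/16 = P(A=2,B=0) ✓
  P(A=2)·P(B=1) = 1/2 × 1/8 = 1/16 = P(A=2,B=1) ✓
  P(A=2)·P(B=2) = 1/2 × 1/4 = 1/8 = P(A=2,B=2) ✓

Yes, A and B are independent: every cell factors, so I(A;B) = 0 bits.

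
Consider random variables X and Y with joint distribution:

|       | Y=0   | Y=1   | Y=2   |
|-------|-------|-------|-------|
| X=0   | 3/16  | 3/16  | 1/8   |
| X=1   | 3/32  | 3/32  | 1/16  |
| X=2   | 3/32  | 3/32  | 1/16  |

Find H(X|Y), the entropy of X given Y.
Marginal P(Y) (column sums):
  P(Y=0) = 3/16 + 3/32 + 3/32 = 3/8
  P(Y=1) = 3/16 + 3/32 + 3/32 = 3/8
  P(Y=2) = 1/8 + 1/16 + 1/16 = 1/4

H(X|Y) = -Σ P(X,Y)·log₂ P(X|Y), where P(X|Y) = P(X,Y) / P(Y)
  (X=0,Y=0): P(X|Y) = (3/16)/(3/8) = 1/2;  -(3/16)·log₂(1/2) = 0.1875
  (X=0,Y=1): P(X|Y) = (3/16)/(3/8) = 1/2;  -(3/16)·log₂(1/2) = 0.1875
  (X=0,Y=2): P(X|Y) = (1/8)/(1/4) = 1/2;  -(1/8)·log₂(1/2) = 0.1250
  (X=1,Y=0): P(X|Y) = (3/32)/(3/8) = 1/4;  -(3/32)·log₂(1/4) = 0.1875
  (X=1,Y=1): P(X|Y) = (3/32)/(3/8) = 1/4;  -(3/32)·log₂(1/4) = 0.1875
  (X=1,Y=2): P(X|Y) = (1/16)/(1/4) = 1/4;  -(1/16)·log₂(1/4) = 0.1250
  (X=2,Y=0): P(X|Y) = (3/32)/(3/8) = 1/4;  -(3/32)·log₂(1/4) = 0.1875
  (X=2,Y=1): P(X|Y) = (3/32)/(3/8) = 1/4;  -(3/32)·log₂(1/4) = 0.1875
  (X=2,Y=2): P(X|Y) = (1/16)/(1/4) = 1/4;  -(1/16)·log₂(1/4) = 0.1250
H(X|Y) = 0.1875 + 0.1875 + 0.1250 + 0.1875 + 0.1875 + 0.1250 + 0.1875 + 0.1875 + 0.1250
  = 1.5000 bits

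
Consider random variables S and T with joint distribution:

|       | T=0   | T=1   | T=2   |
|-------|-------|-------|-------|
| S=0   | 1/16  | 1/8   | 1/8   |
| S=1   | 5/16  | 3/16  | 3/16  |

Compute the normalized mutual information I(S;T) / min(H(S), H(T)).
Marginal P(S) (row sums):
  P(S=0) = 1/16 + 1/8 + 1/8 = 5/16
  P(S=1) = 5/16 + 3/16 + 3/16 = 11/16
Marginal P(T) (column sums):
  P(T=0) = 1/16 + 5/16 = 3/8
  P(T=1) = 1/8 + 3/16 = 5/16
  P(T=2) = 1/8 + 3/16 = 5/16

H(S) = -[(5/16)·log₂(5/16) + (11/16)·log₂(11/16)]
  = 0.5244 + 0.3716
  = 0.8960 bits
H(T) = -[(3/8)·log₂(3/8) + (5/16)·log₂(5/16) + (5/16)·log₂(5/16)]
  = 0.5306 + 0.5244 + 0.5244
  = 1.5794 bits
H(S,T) = -[(1/16)·log₂(1/16) + (1/8)·log₂(1/8) + (1/8)·log₂(1/8) + (5/16)·log₂(5/16) + (3/16)·log₂(3/16) + (3/16)·log₂(3/16)]
  = 0.2500 + 0.3750 + 0.3750 + 0.5244 + 0.4528 + 0.4528
  = 2.4300 bits

I(S;T) = H(S) + H(T) - H(S,T)
  = 0.8960 + 1.5794 - 2.4300
  = 0.0454 bits

min(H(S), H(T)) = min(0.8960, 1.5794) = 0.8960 bits
Normalized MI = 0.0454 / 0.8960 = 0.0507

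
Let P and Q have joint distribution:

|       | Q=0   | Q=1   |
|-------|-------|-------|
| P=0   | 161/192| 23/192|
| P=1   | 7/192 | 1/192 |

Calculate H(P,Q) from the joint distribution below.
H(P,Q) = -Σ P(P,Q) log₂ P(P,Q), summed over the non-zero cells:
H(P,Q) = -[(161/192)·log₂(161/192) + (23/192)·log₂(23/192) + (7/192)·log₂(7/192) + (1/192)·log₂(1/192)]
  = 0.2130 + 0.3667 + 0.1742 + 0.0395
  = 0.7934 bits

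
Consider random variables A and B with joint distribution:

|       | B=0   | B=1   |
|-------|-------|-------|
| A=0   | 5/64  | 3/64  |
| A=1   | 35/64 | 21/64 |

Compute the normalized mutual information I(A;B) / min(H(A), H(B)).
Marginal P(A) (row sums):
  P(A=0) = 5/64 + 3/64 = 1/8
  P(A=1) = 35/64 + 21/64 = 7/8
Marginal P(B) (column sums):
  P(B=0) = 5/64 + 35/64 = 5/8
  P(B=1) = 3/64 + 21/64 = 3/8

H(A) = -[(1/8)·log₂(1/8) + (7/8)·log₂(7/8)]
  = 0.3750 + 0.1686
  = 0.5436 bits
H(B) = -[(5/8)·log₂(5/8) + (3/8)·log₂(3/8)]
  = 0.4238 + 0.5306
  = 0.9544 bits
H(A,B) = -[(5/64)·log₂(5/64) + (3/64)·log₂(3/64) + (35/64)·log₂(35/64) + (21/64)·log₂(21/64)]
  = 0.2873 + 0.2070 + 0.4762 + 0.5275
  = 1.4980 bits

I(A;B) = H(A) + H(B) - H(A,B)
  = 0.5436 + 0.9544 - 1.4980
  = 0.0000 bits

min(H(A), H(B)) = min(0.5436, 0.9544) = 0.5436 bits
Normalized MI = 0.0000 / 0.5436 = 0.0000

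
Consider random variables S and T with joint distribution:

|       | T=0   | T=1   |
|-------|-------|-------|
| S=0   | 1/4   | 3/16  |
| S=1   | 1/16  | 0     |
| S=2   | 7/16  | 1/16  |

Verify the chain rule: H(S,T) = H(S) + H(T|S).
Left side:
H(S,T) = -[(1/4)·log₂(1/4) + (3/16)·log₂(3/16) + (1/16)·log₂(1/16) + (7/16)·log₂(7/16) + (1/16)·log₂(1/16)]
  = 0.5000 + 0.4528 + 0.2500 + 0.5218 + 0.2500
  = 1.9746 bits

Right side:
Marginal P(S) (row sums):
  P(S=0) = 1/4 + 3/16 = 7/16
  P(S=1) = 1/16 + 0 = 1/16
  P(S=2) = 7/16 + 1/16 = 1/2
H(S) = -[(7/16)·log₂(7/16) + (1/16)·log₂(1/16) + (1/2)·log₂(1/2)]
  = 0.5218 + 0.2500 + 0.5000
  = 1.2718 bits
H(T|S) = -Σ P(S,T)·log₂ P(T|S), where P(T|S) = P(S,T) / P(S)
  (cells with P(S,T) = 0 contribute 0)
  (S=0,T=0): P(T|S) = (1/4)/(7/16) = 4/7;  -(1/4)·log₂(4/7) = 0.2018
  (S=0,T=1): P(T|S) = (3/16)/(7/16) = 3/7;  -(3/16)·log₂(3/7) = 0.2292
  (S=1,T=0): P(T|S) = (1/16)/(1/16) = 1;  -(1/16)·log₂(1) = 0.0000
  (S=2,T=0): P(T|S) = (7/16)/(1/2) = 7/8;  -(7/16)·log₂(7/8) = 0.0843
  (S=2,T=1): P(T|S) = (1/16)/(1/2) = 1/8;  -(1/16)·log₂(1/8) = 0.1875
H(T|S) = 0.2018 + 0.2292 + 0.0000 + 0.0843 + 0.1875
  = 0.7028 bits
H(S) + H(T|S) = 1.2718 + 0.7028 = 1.9746 bits

Both sides equal 1.9746 bits, so the chain rule holds ✓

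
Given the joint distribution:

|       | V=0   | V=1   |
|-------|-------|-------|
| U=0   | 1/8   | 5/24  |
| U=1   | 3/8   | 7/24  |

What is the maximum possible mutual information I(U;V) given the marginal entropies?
The upper bound on mutual information is I(U;V) ≤ min(H(U), H(V)).

Marginal P(U) (row sums):
  P(U=0) = 1/8 + 5/24 = 1/3
  P(U=1) = 3/8 + 7/24 = 2/3
Marginal P(V) (column sums):
  P(V=0) = 1/8 + 3/8 = 1/2
  P(V=1) = 5/24 + 7/24 = 1/2

H(U) = -[(1/3)·log₂(1/3) + (2/3)·log₂(2/3)]
  = 0.5283 + 0.3900
  = 0.9183 bits
H(V) = -[(1/2)·log₂(1/2) + (1/2)·log₂(1/2)]
  = 0.5000 + 0.5000
  = 1.0000 bits

Maximum possible I(U;V) = min(0.9183, 1.0000) = 0.9183 bits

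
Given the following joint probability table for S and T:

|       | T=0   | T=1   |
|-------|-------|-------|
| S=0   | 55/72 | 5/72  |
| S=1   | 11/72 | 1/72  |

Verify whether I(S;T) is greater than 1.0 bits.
Marginal P(S) (row sums):
  P(S=0) = 55/72 + 5/72 = 5/6
  P(S=1) = 11/72 + 1/72 = 1/6
Marginal P(T) (column sums):
  P(T=0) = 55/72 + 11/72 = 11/12
  P(T=1) = 5/72 + 1/72 = 1/12

H(S) = -[(5/6)·log₂(5/6) + (1/6)·log₂(1/6)]
  = 0.2192 + 0.4308
  = 0.6500 bits
H(T) = -[(11/12)·log₂(11/12) + (1/12)·log₂(1/12)]
  = 0.1151 + 0.2987
  = 0.4138 bits
H(S,T) = -[(55/72)·log₂(55/72) + (5/72)·log₂(5/72) + (11/72)·log₂(11/72) + (1/72)·log₂(1/72)]
  = 0.2968 + 0.2672 + 0.4141 + 0.0857
  = 1.0638 bits

I(S;T) = H(S) + H(T) - H(S,T)
  = 0.6500 + 0.4138 - 1.0638
  = 0.0000 bits

No. I(S;T) = 0.0000 bits, which is ≤ 1.0 bits.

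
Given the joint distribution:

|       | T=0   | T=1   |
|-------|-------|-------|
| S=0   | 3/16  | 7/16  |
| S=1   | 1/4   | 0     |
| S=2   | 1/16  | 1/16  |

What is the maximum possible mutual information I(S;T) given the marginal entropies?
The upper bound on mutual information is I(S;T) ≤ min(H(S), H(T)).

Marginal P(S) (row sums):
  P(S=0) = 3/16 + 7/16 = 5/8
  P(S=1) = 1/4 + 0 = 1/4
  P(S=2) = 1/16 + 1/16 = 1/8
Marginal P(T) (column sums):
  P(T=0) = 3/16 + 1/4 + 1/16 = 1/2
  P(T=1) = 7/16 + 0 + 1/16 = 1/2

H(S) = -[(5/8)·log₂(5/8) + (1/4)·log₂(1/4) + (1/8)·log₂(1/8)]
  = 0.4238 + 0.5000 + 0.3750
  = 1.2988 bits
H(T) = -[(1/2)·log₂(1/2) + (1/2)·log₂(1/2)]
  = 0.5000 + 0.5000
  = 1.0000 bits

Maximum possible I(S;T) = min(1.2988, 1.0000) = 1.0000 bits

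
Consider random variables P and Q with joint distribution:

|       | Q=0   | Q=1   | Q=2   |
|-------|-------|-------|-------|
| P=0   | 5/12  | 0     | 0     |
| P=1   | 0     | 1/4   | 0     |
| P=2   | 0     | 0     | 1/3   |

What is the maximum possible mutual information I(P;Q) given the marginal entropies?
The upper bound on mutual information is I(P;Q) ≤ min(H(P), H(Q)).

Marginal P(P) (row sums):
  P(P=0) = 5/12 + 0 + 0 = 5/12
  P(P=1) = 0 + 1/4 + 0 = 1/4
  P(P=2) = 0 + 0 + 1/3 = 1/3
Marginal P(Q) (column sums):
  P(Q=0) = 5/12 + 0 + 0 = 5/12
  P(Q=1) = 0 + 1/4 + 0 = 1/4
  P(Q=2) = 0 + 0 + 1/3 = 1/3

H(P) = -[(5/12)·log₂(5/12) + (1/4)·log₂(1/4) + (1/3)·log₂(1/3)]
  = 0.5263 + 0.5000 + 0.5283
  = 1.5546 bits
H(Q) = -[(5/12)·log₂(5/12) + (1/4)·log₂(1/4) + (1/3)·log₂(1/3)]
  = 0.5263 + 0.5000 + 0.5283
  = 1.5546 bits

Maximum possible I(P;Q) = min(1.5546, 1.5546) = 1.5546 bits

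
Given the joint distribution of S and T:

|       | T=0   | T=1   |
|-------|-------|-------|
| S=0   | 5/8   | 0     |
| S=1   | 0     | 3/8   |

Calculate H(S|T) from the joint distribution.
Marginal P(T) (column sums):
  P(T=0) = 5/8 + 0 = 5/8
  P(T=1) = 0 + 3/8 = 3/8

H(S|T) = -Σ P(S,T)·log₂ P(S|T), where P(S|T) = P(S,T) / P(T)
  (cells with P(S,T) = 0 contribute 0)
  (S=0,T=0): P(S|T) = (5/8)/(5/8) = 1;  -(5/8)·log₂(1) = 0.0000
  (S=1,T=1): P(S|T) = (3/8)/(3/8) = 1;  -(3/8)·log₂(1) = 0.0000
H(S|T) = 0.0000 + 0.0000
  = 0.0000 bits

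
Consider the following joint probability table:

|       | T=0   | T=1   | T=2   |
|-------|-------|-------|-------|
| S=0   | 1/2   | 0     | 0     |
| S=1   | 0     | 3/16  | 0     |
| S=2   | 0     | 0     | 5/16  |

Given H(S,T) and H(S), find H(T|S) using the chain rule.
From the chain rule: H(S,T) = H(S) + H(T|S)
Therefore: H(T|S) = H(S,T) - H(S)

H(S,T) = -[(1/2)·log₂(1/2) + (3/16)·log₂(3/16) + (5/16)·log₂(5/16)]
  = 0.5000 + 0.4528 + 0.5244
  = 1.4772 bits
Marginal P(S) (row sums):
  P(S=0) = 1/2 + 0 + 0 = 1/2
  P(S=1) = 0 + 3/16 + 0 = 3/16
  P(S=2) = 0 + 0 + 5/16 = 5/16
H(S) = -[(1/2)·log₂(1/2) + (3/16)·log₂(3/16) + (5/16)·log₂(5/16)]
  = 0.5000 + 0.4528 + 0.5244
  = 1.4772 bits

H(T|S) = 1.4772 - 1.4772 = 0.0000 bits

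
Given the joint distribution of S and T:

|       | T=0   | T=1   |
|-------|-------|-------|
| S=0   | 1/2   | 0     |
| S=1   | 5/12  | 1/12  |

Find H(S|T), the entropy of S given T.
Marginal P(T) (column sums):
  P(T=0) = 1/2 + 5/12 = 11/12
  P(T=1) = 0 + 1/12 = 1/12

H(S|T) = -Σ P(S,T)·log₂ P(S|T), where P(S|T) = P(S,T) / P(T)
  (cells with P(S,T) = 0 contribute 0)
  (S=0,T=0): P(S|T) = (1/2)/(11/12) = 6/11;  -(1/2)·log₂(6/11) = 0.4372
  (S=1,T=0): P(S|T) = (5/12)/(11/12) = 5/11;  -(5/12)·log₂(5/11) = 0.4740
  (S=1,T=1): P(S|T) = (1/12)/(1/12) = 1;  -(1/12)·log₂(1) = 0.0000
H(S|T) = 0.4372 + 0.4740 + 0.0000
  = 0.9112 bits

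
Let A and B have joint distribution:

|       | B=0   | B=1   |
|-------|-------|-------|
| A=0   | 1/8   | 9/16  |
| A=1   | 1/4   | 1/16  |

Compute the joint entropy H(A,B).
H(A,B) = -Σ P(A,B) log₂ P(A,B), summed over the non-zero cells:
H(A,B) = -[(1/8)·log₂(1/8) + (9/16)·log₂(9/16) + (1/4)·log₂(1/4) + (1/16)·log₂(1/16)]
  = 0.3750 + 0.4669 + 0.5000 + 0.2500
  = 1.5919 bits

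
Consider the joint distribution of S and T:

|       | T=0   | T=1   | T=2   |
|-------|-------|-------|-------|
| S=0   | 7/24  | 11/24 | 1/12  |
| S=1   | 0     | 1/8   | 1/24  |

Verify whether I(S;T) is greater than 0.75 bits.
Marginal P(S) (row sums):
  P(S=0) = 7/24 + 11/24 + 1/12 = 5/6
  P(S=1) = 0 + 1/8 + 1/24 = 1/6
Marginal P(T) (column sums):
  P(T=0) = 7/24 + 0 = 7/24
  P(T=1) = 11/24 + 1/8 = 7/12
  P(T=2) = 1/12 + 1/24 = 1/8

H(S) = -[(5/6)·log₂(5/6) + (1/6)·log₂(1/6)]
  = 0.2192 + 0.4308
  = 0.6500 bits
H(T) = -[(7/24)·log₂(7/24) + (7/12)·log₂(7/12) + (1/8)·log₂(1/8)]
  = 0.5185 + 0.4536 + 0.3750
  = 1.3471 bits
H(S,T) = -[(7/24)·log₂(7/24) + (11/24)·log₂(11/24) + (1/12)·log₂(1/12) + (1/8)·log₂(1/8) + (1/24)·log₂(1/24)]
  = 0.5185 + 0.5159 + 0.2987 + 0.3750 + 0.1910
  = 1.8991 bits

I(S;T) = H(S) + H(T) - H(S,T)
  = 0.6500 + 1.3471 - 1.8991
  = 0.0980 bits

No. I(S;T) = 0.0980 bits, which is ≤ 0.75 bits.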